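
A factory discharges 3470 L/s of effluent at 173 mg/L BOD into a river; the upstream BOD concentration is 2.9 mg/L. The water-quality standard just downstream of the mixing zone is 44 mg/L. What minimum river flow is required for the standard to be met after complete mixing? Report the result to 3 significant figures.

10900 L/s

Set C_mix = 44: (Q·2.900 + 3470·173.0) / (Q + 3470) = 44
→ Q = 3470·(173.0 − 44)/(44 − 2.900) = 10890 L/s.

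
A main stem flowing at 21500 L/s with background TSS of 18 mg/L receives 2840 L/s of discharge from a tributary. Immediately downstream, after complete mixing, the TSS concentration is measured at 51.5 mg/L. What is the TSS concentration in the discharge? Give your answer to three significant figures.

305 mg/L

Mass balance: 21500·18.00 + 2840·Cₑ = 24340·51.50
→ Cₑ = (24340·51.50 − 21500·18.00) / 2840 = 305.1 mg/L.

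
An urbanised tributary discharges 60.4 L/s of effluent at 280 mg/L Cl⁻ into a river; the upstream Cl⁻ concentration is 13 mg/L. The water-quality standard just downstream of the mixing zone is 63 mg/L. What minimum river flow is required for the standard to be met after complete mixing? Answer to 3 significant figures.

Set C_mix = 63: (Q·13.00 + 60.40·280.0) / (Q + 60.40) = 63
→ Q = 60.40·(280.0 − 63)/(63 − 13.00) = 262.1 L/s.

262 L/s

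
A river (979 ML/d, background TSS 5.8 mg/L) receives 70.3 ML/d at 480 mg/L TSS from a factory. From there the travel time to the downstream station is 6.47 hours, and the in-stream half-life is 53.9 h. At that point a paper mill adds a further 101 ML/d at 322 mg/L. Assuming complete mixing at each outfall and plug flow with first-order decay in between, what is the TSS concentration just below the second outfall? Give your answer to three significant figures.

Mixed concentration C = ΣQC/ΣQ = (979.0·5.800 + 70.30·480.0) / 1049 = 39420/1049 = 37.57 mg/L; combined flow 1049 ML/d.
Half-life 53.9 h → k = ln 2 / 53.9 = 0.01286 h⁻¹ = 0.3086 d⁻¹.
First-order decay: C = 37.57·exp(−k·t) = 37.57·0.9202 = 34.57 mg/L.
At the second outfall, C = (1049·34.57 + 101.0·322.0) / (1049 + 101.0) = 59.81 mg/L.

59.8 mg/L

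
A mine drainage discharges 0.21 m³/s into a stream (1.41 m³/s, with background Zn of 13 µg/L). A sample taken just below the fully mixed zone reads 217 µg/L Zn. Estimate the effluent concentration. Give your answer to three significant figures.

Mass balance: 1.410·13.00 + 0.2100·Cₑ = 1.620·217.0
→ Cₑ = (1.620·217.0 − 1.410·13.00) / 0.2100 = 1587 µg/L.

1590 µg/L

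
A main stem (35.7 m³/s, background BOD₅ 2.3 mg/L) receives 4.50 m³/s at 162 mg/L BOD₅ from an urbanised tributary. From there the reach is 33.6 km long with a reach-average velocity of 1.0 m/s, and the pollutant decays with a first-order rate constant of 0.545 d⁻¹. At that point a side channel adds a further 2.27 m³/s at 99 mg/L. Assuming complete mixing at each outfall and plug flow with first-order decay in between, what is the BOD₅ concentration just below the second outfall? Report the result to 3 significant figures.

Mixed concentration C = ΣQC/ΣQ = (35.70·2.300 + 4.500·162.0) / 40.20 = 811.1/40.20 = 20.18 mg/L; combined flow 40.20 m³/s.
Travel time t = 33.6·1000 / 1.0 = 33600 s = 9.333 h.
Applying C = C₀e^(−kt): 20.18 × 0.8090 = 16.32 mg/L.
Second outfall: C = (40.20·16.32 + 2.270·99.00)/42.47 = 20.74 mg/L.

20.7 mg/L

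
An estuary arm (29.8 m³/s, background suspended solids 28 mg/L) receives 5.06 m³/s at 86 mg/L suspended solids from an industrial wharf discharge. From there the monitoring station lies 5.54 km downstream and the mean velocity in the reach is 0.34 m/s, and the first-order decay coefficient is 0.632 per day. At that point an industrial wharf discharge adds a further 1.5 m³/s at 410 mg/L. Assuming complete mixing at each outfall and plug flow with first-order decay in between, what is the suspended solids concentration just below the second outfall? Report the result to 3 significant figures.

Mass balance: C = (29.80·28.00 + 5.060·86.00) / 34.86 = 1270/34.86 = 36.42 mg/L; combined flow 34.86 m³/s.
Travel time t = 5.54·1000 / 0.34 = 16290 s = 4.526 h.
First-order decay: C = 36.42·exp(−k·t) = 36.42·0.8876 = 32.33 mg/L.
Second outfall: C = (34.86·32.33 + 1.500·410.0)/36.36 = 47.91 mg/L.

47.9 mg/L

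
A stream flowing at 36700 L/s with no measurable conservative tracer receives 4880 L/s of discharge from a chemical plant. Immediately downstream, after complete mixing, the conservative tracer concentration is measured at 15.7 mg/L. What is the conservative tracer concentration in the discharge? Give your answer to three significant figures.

Mass balance: 36700·0 + 4880·Cₑ = 41580·15.70
→ Cₑ = (41580·15.70 − 36700·0) / 4880 = 133.8 mg/L.

134 mg/L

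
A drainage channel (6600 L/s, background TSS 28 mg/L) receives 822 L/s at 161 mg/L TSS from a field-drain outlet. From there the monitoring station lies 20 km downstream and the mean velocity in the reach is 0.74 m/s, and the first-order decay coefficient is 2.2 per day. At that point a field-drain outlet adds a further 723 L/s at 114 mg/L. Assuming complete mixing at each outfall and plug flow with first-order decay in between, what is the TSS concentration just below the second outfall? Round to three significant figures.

Flow-weighted average: C = (6600·28.00 + 822.0·161.0) / 7422 = 317100/7422 = 42.73 mg/L; combined flow 7422 L/s.
Travel time t = 20·1000 / 0.74 = 27030 s = 7.508 h.
Applying C = C₀e^(−kt): 42.73 × 0.5025 = 21.47 mg/L.
Second outfall: C = (7422·21.47 + 723.0·114.0)/8145 = 29.68 mg/L.

29.7 mg/L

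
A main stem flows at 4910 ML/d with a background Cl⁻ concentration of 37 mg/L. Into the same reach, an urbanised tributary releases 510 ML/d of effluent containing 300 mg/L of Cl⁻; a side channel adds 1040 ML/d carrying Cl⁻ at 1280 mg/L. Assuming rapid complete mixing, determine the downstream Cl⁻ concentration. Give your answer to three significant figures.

258 mg/L

Flow-weighted average: C = (4910·37.00 + 510.0·300.0 + 1040·1280) / 6460 = 1666000/6460 = 257.9 mg/L.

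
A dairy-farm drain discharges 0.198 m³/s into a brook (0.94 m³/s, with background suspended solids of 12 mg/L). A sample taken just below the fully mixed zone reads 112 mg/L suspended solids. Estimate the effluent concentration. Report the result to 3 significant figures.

587 mg/L

Mass balance: 0.9400·12.00 + 0.1980·Cₑ = 1.138·112.0
→ Cₑ = (1.138·112.0 − 0.9400·12.00) / 0.1980 = 586.7 mg/L.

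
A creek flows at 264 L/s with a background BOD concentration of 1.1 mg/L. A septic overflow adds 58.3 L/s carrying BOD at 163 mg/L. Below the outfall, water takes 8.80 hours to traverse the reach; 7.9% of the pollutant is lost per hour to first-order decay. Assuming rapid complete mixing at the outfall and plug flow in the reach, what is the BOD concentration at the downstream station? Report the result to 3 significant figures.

Flow-weighted average: C = (264.0·1.100 + 58.30·163.0) / 322.3 = 9793/322.3 = 30.39 mg/L.
7.9%/h lost → k = −ln(1 − 0.079) = 0.08230 h⁻¹.
First-order decay: C = 30.39·exp(−k·t) = 30.39·0.4847 = 14.73 mg/L.

14.7 mg/L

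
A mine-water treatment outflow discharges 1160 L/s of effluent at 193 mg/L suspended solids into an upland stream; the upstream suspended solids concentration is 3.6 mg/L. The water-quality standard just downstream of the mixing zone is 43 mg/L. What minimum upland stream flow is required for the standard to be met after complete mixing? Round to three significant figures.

Set C_mix = 43: (Q·3.600 + 1160·193.0) / (Q + 1160) = 43
→ Q = 1160·(193.0 − 43)/(43 − 3.600) = 4416 L/s.

4420 L/s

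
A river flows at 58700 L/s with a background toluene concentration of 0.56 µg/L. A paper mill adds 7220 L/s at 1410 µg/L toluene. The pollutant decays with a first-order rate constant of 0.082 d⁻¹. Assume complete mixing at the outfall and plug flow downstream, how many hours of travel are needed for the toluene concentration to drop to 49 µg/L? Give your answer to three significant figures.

337 h

Conservation of mass: C = (58700·0.5600 + 7220·1410) / 65920 = 10210000/65920 = 154.9 µg/L.
154.9·exp(−k·t) = 49 → t = ln(154.9/49)/k = 1213000 s = 336.9 h.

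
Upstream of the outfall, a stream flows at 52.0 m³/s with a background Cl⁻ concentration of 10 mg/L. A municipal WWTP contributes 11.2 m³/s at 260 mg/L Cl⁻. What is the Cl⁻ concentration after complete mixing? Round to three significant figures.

54.3 mg/L

Flow-weighted average: C = (52.00·10.00 + 11.20·260.0) / 63.20 = 3432/63.20 = 54.30 mg/L.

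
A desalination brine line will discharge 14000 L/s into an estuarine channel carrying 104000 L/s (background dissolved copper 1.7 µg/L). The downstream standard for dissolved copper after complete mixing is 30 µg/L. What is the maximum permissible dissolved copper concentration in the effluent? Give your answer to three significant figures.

At the limit, (Qr·Cr + Qe·Cₑ)/(Qr + Qe) = 30:
Cₑ = (118000·30 − 104000·1.700) / 14000 = 240.2 µg/L.

240 µg/L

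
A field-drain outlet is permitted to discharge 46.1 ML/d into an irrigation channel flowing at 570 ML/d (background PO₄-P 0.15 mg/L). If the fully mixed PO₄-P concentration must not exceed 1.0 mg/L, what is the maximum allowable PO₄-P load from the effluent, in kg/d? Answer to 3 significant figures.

531 kg/d

Mass balance at the limit: 570.0·0.1500 + 46.10·Cₑ = 616.1·1.0 → Cₑ = 11.51 mg/L.
46.10 ML/d = 0.5336 m³/s. Load = 0.5336 m³/s × 11.51 g/m³ × 86 400 s/d = 530.6 kg/d.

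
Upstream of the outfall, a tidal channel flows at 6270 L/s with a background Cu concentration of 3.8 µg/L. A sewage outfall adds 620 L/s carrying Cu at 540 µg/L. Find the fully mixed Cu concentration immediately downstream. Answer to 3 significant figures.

Flow-weighted average: C = (6270·3.800 + 620.0·540.0) / 6890 = 358600/6890 = 52.05 µg/L.

52.1 µg/L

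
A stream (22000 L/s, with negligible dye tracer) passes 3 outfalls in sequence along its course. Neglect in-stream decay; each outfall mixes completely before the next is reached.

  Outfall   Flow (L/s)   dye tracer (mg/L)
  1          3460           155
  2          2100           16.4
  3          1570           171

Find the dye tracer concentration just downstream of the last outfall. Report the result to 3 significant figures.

28.8 mg/L

Outfall 1: combined Q = 25460 L/s; C = (22000·0 + 3460·155.0)/25460 = 21.06 mg/L.
Outfall 2: combined Q = 27560 L/s; C = (25460·21.06 + 2100·16.40)/27560 = 20.71 mg/L.
Outfall 3: combined Q = 29130 L/s; C = (27560·20.71 + 1570·171.0)/29130 = 28.81 mg/L.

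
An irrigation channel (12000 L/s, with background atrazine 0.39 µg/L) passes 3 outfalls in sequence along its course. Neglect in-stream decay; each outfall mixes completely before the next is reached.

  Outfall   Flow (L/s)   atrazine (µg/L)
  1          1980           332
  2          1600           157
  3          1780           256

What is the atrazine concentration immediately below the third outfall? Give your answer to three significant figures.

Below outfall 1: Q → 13980 L/s, C = (12000·0.3900 + 1980·332.0)/13980 = 47.36 µg/L.
Below outfall 2: Q → 15580 L/s, C = (13980·47.36 + 1600·157.0)/15580 = 58.62 µg/L.
Below outfall 3: Q → 17360 L/s, C = (15580·58.62 + 1780·256.0)/17360 = 78.85 µg/L.

78.9 µg/L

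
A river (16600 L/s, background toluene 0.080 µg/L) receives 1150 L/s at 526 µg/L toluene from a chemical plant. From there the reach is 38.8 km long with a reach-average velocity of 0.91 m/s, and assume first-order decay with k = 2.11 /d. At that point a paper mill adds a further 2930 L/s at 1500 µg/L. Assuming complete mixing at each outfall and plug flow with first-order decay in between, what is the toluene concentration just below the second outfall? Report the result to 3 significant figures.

Mass balance: C = (16600·0.08000 + 1150·526.0) / 17750 = 606200/17750 = 34.15 µg/L; combined flow 17750 L/s.
Travel time t = 38.8·1000 / 0.91 = 42640 s = 11.84 h.
After decay, C = 34.15 × e^(−kt) = 34.15 × 0.3530 = 12.06 µg/L.
At the second outfall, C = (17750·12.06 + 2930·1500) / (17750 + 2930) = 222.9 µg/L.

223 µg/L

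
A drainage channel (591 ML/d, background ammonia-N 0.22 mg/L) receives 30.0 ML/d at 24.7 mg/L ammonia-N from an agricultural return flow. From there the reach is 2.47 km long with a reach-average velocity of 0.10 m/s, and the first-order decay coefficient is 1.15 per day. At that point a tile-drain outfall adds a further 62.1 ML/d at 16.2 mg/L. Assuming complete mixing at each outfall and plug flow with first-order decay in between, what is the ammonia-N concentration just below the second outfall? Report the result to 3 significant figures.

2.39 mg/L

Conservation of mass: C = (591.0·0.2200 + 30.00·24.70) / 621.0 = 871.0/621.0 = 1.403 mg/L; combined flow 621.0 ML/d.
Travel time t = 2.47·1000 / 0.10 = 24700 s = 6.861 h.
Applying C = C₀e^(−kt): 1.403 × 0.7198 = 1.010 mg/L.
At the second outfall, C = (621.0·1.010 + 62.10·16.20) / (621.0 + 62.10) = 2.391 mg/L.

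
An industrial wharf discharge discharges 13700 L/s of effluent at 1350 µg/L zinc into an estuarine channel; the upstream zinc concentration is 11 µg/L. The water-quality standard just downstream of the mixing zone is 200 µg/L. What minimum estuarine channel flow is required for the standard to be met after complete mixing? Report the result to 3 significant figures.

83400 L/s

Set C_mix = 200: (Q·11.00 + 13700·1350) / (Q + 13700) = 200
→ Q = 13700·(1350 − 200)/(200 − 11.00) = 83360 L/s.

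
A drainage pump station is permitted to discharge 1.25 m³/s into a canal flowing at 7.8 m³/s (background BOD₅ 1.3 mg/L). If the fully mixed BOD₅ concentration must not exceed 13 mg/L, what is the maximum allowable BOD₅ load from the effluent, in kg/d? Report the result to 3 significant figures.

9290 kg/d

Mass balance at the limit: 7.800·1.300 + 1.250·Cₑ = 9.050·13 → Cₑ = 86.01 mg/L.
Load = 1.250 m³/s × 86.01 g/m³ × 86 400 s/d = 9289 kg/d.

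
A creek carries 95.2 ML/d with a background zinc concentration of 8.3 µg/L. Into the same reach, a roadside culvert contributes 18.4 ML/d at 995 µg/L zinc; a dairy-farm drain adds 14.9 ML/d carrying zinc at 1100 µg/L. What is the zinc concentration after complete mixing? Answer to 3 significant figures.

Mass balance: C = (95.20·8.300 + 18.40·995.0 + 14.90·1100) / 128.5 = 35490/128.5 = 276.2 µg/L.

276 µg/L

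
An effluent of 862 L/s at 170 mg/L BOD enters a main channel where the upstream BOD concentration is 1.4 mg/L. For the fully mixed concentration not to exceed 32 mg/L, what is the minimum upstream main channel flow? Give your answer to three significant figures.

Set C_mix = 32: (Q·1.400 + 862.0·170.0) / (Q + 862.0) = 32
→ Q = 862.0·(170.0 − 32)/(32 − 1.400) = 3887 L/s.

3890 L/s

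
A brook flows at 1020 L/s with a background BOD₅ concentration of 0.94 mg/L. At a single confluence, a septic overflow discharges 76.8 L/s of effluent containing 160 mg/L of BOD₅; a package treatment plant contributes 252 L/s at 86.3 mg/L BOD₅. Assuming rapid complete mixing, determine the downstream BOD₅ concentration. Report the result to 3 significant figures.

Mixed concentration C = ΣQC/ΣQ = (1020·0.9400 + 76.80·160.0 + 252.0·86.30) / 1349 = 34990/1349 = 25.94 mg/L.

25.9 mg/L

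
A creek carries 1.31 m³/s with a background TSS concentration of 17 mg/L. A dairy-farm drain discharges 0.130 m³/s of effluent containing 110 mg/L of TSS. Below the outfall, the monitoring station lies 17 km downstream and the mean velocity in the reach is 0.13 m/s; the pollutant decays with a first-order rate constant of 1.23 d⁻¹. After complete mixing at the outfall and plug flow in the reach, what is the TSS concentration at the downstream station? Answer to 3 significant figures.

3.95 mg/L

Mass balance: C = (1.310·17.00 + 0.1300·110.0) / 1.440 = 36.57/1.440 = 25.40 mg/L.
Travel time t = 17·1000 / 0.13 = 130800 s = 36.32 h.
Applying C = C₀e^(−kt): 25.40 × 0.1554 = 3.947 mg/L.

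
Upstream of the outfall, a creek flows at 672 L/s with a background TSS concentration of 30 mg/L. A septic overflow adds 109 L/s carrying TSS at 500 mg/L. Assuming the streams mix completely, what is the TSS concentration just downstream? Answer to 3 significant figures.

95.6 mg/L

Conservation of mass: C = (672.0·30.00 + 109.0·500.0) / 781.0 = 74660/781.0 = 95.60 mg/L.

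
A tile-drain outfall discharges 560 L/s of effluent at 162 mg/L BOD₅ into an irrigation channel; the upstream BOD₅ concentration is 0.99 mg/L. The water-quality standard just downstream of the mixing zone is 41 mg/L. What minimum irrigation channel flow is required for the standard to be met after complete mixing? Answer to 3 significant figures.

1690 L/s

Set C_mix = 41: (Q·0.9900 + 560.0·162.0) / (Q + 560.0) = 41
→ Q = 560.0·(162.0 − 41)/(41 − 0.9900) = 1694 L/s.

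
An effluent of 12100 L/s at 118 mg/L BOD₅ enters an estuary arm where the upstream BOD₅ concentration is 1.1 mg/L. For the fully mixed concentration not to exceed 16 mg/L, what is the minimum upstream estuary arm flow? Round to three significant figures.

82800 L/s

Set C_mix = 16: (Q·1.100 + 12100·118.0) / (Q + 12100) = 16
→ Q = 12100·(118.0 − 16)/(16 − 1.100) = 82830 L/s.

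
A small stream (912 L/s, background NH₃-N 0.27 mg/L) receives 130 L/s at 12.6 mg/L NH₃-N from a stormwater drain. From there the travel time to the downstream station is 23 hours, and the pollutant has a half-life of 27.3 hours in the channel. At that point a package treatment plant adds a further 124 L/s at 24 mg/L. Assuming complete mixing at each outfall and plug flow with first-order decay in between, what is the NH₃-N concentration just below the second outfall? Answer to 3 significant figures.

Mass balance: C = (912.0·0.2700 + 130.0·12.60) / 1042 = 1884/1042 = 1.808 mg/L; combined flow 1042 L/s.
Half-life 27.3 h → k = ln 2 / 27.3 = 0.02539 h⁻¹ = 0.6094 d⁻¹.
Decay over the reach: 1.808·exp(−kt) = 1.808·0.5577 = 1.008 mg/L.
At the second outfall, C = (1042·1.008 + 124.0·24.00) / (1042 + 124.0) = 3.454 mg/L.

3.45 mg/L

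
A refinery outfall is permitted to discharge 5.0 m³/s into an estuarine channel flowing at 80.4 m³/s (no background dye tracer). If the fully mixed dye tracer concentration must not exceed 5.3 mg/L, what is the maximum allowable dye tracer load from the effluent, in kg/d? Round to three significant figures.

Mass balance at the limit: 80.40·0 + 5.000·Cₑ = 85.40·5.3 → Cₑ = 90.52 mg/L.
Load = 5.000 m³/s × 90.52 g/m³ × 86 400 s/d = 39110 kg/d.

39100 kg/d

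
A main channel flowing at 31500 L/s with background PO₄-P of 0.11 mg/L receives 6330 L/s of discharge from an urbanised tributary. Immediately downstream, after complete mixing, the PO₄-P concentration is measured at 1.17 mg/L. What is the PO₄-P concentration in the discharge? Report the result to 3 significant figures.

6.44 mg/L

Mass balance: 31500·0.1100 + 6330·Cₑ = 37830·1.170
→ Cₑ = (37830·1.170 − 31500·0.1100) / 6330 = 6.445 mg/L.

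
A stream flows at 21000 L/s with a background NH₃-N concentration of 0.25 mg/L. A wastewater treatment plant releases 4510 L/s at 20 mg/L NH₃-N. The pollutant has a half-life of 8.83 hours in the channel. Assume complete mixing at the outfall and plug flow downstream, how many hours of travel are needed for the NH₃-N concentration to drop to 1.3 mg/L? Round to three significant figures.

Conservation of mass: C = (21000·0.2500 + 4510·20.00) / 25510 = 95450/25510 = 3.742 mg/L.
Half-life 8.83 h → k = ln 2 / 8.83 = 0.07850 h⁻¹ = 1.884 d⁻¹.
3.742·exp(−k·t) = 1.3 → t = ln(3.742/1.3)/k = 48480 s = 13.47 h.

13.5 h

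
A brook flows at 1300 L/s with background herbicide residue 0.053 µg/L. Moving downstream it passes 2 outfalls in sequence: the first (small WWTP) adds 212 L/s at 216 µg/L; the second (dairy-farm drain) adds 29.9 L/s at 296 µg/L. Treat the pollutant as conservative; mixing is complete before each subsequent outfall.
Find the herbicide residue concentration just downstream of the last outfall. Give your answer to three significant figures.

35.5 µg/L

After outfall 1: Q = 1300 + 212.0 = 1512 L/s; C = (1300·0.05300 + 212.0·216.0)/1512 = 30.33 µg/L.
After outfall 2: Q = 1512 + 29.90 = 1542 L/s; C = (1512·30.33 + 29.90·296.0)/1542 = 35.48 µg/L.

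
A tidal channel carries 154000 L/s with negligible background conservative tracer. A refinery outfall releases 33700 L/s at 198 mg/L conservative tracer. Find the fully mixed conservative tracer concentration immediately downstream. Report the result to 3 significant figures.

Flow-weighted average: C = (154000·0 + 33700·198.0) / 187700 = 6673000/187700 = 35.55 mg/L.

35.5 mg/L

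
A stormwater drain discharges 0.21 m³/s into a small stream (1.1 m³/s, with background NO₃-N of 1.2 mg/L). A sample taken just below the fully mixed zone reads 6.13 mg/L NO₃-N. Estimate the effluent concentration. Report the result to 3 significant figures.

32.0 mg/L

Mass balance: 1.100·1.200 + 0.2100·Cₑ = 1.310·6.130
→ Cₑ = (1.310·6.130 − 1.100·1.200) / 0.2100 = 31.95 mg/L.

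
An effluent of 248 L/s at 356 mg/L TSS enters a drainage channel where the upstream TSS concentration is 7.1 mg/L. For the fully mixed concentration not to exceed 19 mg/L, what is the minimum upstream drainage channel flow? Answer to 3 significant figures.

Set C_mix = 19: (Q·7.100 + 248.0·356.0) / (Q + 248.0) = 19
→ Q = 248.0·(356.0 − 19)/(19 − 7.100) = 7023 L/s.

7020 L/s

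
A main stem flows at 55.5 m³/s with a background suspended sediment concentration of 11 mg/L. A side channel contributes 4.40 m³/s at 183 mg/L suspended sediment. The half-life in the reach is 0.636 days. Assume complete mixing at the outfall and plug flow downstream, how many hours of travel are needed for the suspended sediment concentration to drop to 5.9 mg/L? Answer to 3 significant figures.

Mass balance: C = (55.50·11.00 + 4.400·183.0) / 59.90 = 1416/59.90 = 23.63 mg/L.
Half-life 0.636 d → k = ln 2 / 0.636 = 1.090 d⁻¹.
23.63·exp(−k·t) = 5.9 → t = ln(23.63/5.9)/k = 110000 s = 30.56 h.

30.6 h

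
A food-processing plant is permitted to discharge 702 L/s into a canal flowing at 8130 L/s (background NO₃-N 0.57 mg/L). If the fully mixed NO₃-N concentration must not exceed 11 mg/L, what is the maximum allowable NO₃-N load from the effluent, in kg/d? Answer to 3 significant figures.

Mass balance at the limit: 8130·0.5700 + 702.0·Cₑ = 8832·11 → Cₑ = 131.8 mg/L.
702.0 L/s = 0.7020 m³/s. Load = 0.7020 m³/s × 131.8 g/m³ × 86 400 s/d = 7994 kg/d.

7990 kg/d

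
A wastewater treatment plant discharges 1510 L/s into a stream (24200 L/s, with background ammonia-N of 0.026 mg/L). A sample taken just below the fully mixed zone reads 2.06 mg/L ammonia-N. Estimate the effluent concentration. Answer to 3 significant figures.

Mass balance: 24200·0.02600 + 1510·Cₑ = 25710·2.060
→ Cₑ = (25710·2.060 − 24200·0.02600) / 1510 = 34.66 mg/L.

34.7 mg/L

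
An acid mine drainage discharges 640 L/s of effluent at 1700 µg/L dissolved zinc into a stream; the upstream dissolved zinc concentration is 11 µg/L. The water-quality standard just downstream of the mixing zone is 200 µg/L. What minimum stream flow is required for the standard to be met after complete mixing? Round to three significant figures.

5080 L/s

Set C_mix = 200: (Q·11.00 + 640.0·1700) / (Q + 640.0) = 200
→ Q = 640.0·(1700 − 200)/(200 − 11.00) = 5079 L/s.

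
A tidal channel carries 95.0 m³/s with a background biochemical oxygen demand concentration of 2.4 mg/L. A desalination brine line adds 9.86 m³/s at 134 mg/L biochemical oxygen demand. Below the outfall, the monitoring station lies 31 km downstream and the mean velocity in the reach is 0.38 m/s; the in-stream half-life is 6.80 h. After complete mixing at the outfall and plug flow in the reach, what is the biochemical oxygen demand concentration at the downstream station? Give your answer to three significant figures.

Flow-weighted average: C = (95.00·2.400 + 9.860·134.0) / 104.9 = 1549/104.9 = 14.77 mg/L.
Travel time t = 31·1000 / 0.38 = 81580 s = 22.66 h.
Half-life 6.80 h → k = ln 2 / 6.80 = 0.1019 h⁻¹ = 2.446 d⁻¹.
Applying C = C₀e^(−kt): 14.77 × 0.09927 = 1.467 mg/L.

1.47 mg/L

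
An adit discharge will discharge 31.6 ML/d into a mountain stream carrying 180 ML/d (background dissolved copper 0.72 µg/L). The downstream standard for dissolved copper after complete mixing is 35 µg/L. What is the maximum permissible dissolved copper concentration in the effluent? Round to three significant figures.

At the limit, (Qr·Cr + Qe·Cₑ)/(Qr + Qe) = 35:
Cₑ = (211.6·35 − 180.0·0.7200) / 31.60 = 230.3 µg/L.

230 µg/L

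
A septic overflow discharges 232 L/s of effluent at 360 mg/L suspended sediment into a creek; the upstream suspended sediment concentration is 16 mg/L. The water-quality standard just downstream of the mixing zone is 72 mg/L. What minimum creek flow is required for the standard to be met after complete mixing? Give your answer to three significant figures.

Set C_mix = 72: (Q·16.00 + 232.0·360.0) / (Q + 232.0) = 72
→ Q = 232.0·(360.0 − 72)/(72 − 16.00) = 1193 L/s.

1190 L/s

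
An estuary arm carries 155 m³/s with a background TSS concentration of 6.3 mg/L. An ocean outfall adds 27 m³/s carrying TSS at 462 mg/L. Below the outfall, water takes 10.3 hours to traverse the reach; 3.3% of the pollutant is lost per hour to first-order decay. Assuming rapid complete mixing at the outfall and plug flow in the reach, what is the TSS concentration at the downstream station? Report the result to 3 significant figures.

52.3 mg/L

Flow-weighted average: C = (155.0·6.300 + 27.00·462.0) / 182.0 = 13450/182.0 = 73.90 mg/L.
3.3%/h lost → k = −ln(1 − 0.033) = 0.03356 h⁻¹.
After decay, C = 73.90 × e^(−kt) = 73.90 × 0.7078 = 52.31 mg/L.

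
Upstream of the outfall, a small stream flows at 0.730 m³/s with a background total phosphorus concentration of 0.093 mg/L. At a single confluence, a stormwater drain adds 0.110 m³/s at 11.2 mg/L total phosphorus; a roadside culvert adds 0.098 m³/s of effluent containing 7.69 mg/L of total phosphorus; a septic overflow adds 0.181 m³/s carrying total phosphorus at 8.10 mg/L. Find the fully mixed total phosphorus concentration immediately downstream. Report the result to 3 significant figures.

3.15 mg/L

Flow-weighted average: C = (0.7300·0.09300 + 0.1100·11.20 + 0.09800·7.690 + 0.1810·8.100) / 1.119 = 3.520/1.119 = 3.145 mg/L.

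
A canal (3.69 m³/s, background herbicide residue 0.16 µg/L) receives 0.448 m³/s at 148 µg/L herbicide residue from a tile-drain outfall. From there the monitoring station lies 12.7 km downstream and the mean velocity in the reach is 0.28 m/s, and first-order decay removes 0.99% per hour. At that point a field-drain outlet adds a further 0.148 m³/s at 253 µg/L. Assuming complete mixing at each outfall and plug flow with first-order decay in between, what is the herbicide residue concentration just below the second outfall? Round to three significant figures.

Conservation of mass: C = (3.690·0.1600 + 0.4480·148.0) / 4.138 = 66.89/4.138 = 16.17 µg/L; combined flow 4.138 m³/s.
Travel time t = 12.7·1000 / 0.28 = 45360 s = 12.60 h.
0.99%/h lost → k = −ln(1 − 0.0099) = 0.009949 h⁻¹.
After decay, C = 16.17 × e^(−kt) = 16.17 × 0.8822 = 14.26 µg/L.
At the second outfall, C = (4.138·14.26 + 0.1480·253.0) / (4.138 + 0.1480) = 22.51 µg/L.

22.5 µg/L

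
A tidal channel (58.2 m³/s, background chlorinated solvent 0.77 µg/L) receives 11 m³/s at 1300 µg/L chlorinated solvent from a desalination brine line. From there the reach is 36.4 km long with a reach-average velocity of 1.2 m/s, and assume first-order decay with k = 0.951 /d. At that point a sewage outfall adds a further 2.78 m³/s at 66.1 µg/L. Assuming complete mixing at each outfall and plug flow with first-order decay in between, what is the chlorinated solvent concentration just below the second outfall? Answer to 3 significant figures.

Mixed concentration C = ΣQC/ΣQ = (58.20·0.7700 + 11.00·1300) / 69.20 = 14340/69.20 = 207.3 µg/L; combined flow 69.20 m³/s.
Travel time t = 36.4·1000 / 1.2 = 30330 s = 8.426 h.
Applying C = C₀e^(−kt): 207.3 × 0.7161 = 148.5 µg/L.
Second outfall: C = (69.20·148.5 + 2.780·66.10)/71.98 = 145.3 µg/L.

145 µg/L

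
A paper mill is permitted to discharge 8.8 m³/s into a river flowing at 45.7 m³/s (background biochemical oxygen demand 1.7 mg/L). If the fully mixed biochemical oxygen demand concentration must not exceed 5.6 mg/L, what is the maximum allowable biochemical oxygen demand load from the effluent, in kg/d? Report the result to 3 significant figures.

19700 kg/d

Mass balance at the limit: 45.70·1.700 + 8.800·Cₑ = 54.50·5.6 → Cₑ = 25.85 mg/L.
Load = 8.800 m³/s × 25.85 g/m³ × 86 400 s/d = 19660 kg/d.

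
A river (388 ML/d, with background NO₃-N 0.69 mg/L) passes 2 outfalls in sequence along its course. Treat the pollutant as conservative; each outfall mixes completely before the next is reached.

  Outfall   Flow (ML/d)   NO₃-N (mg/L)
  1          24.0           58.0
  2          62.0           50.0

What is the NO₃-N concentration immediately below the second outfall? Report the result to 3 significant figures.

Below outfall 1: Q → 412.0 ML/d, C = (388.0·0.6900 + 24.00·58.00)/412.0 = 4.028 mg/L.
Below outfall 2: Q → 474.0 ML/d, C = (412.0·4.028 + 62.00·50.00)/474.0 = 10.04 mg/L.

10.0 mg/L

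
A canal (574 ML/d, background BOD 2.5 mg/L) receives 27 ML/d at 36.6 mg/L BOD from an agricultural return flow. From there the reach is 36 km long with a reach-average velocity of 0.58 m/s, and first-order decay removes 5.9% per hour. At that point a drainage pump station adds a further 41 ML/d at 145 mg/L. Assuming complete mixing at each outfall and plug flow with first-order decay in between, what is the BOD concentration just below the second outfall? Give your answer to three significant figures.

10.6 mg/L

Conservation of mass: C = (574.0·2.500 + 27.00·36.60) / 601.0 = 2423/601.0 = 4.032 mg/L; combined flow 601.0 ML/d.
Travel time t = 36·1000 / 0.58 = 62070 s = 17.24 h.
5.9%/h lost → k = −ln(1 − 0.059) = 0.06081 h⁻¹.
Applying C = C₀e^(−kt): 4.032 × 0.3505 = 1.413 mg/L.
Second outfall: C = (601.0·1.413 + 41.00·145.0)/642.0 = 10.58 mg/L.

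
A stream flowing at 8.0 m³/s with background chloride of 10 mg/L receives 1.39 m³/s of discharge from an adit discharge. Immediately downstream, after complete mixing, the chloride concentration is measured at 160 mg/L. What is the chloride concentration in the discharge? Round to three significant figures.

Mass balance: 8.000·10.00 + 1.390·Cₑ = 9.390·160.0
→ Cₑ = (9.390·160.0 − 8.000·10.00) / 1.390 = 1023 mg/L.

1020 mg/L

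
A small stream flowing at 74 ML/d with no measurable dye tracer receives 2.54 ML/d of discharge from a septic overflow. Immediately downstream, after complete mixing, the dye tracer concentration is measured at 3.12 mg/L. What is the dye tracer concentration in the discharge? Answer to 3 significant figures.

94.0 mg/L

Mass balance: 74.00·0 + 2.540·Cₑ = 76.54·3.120
→ Cₑ = (76.54·3.120 − 74.00·0) / 2.540 = 94.02 mg/L.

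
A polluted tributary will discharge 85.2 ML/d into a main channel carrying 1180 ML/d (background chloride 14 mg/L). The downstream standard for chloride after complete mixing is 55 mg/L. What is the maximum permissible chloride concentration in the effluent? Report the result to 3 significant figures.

623 mg/L

At the limit, (Qr·Cr + Qe·Cₑ)/(Qr + Qe) = 55:
Cₑ = (1265·55 − 1180·14.00) / 85.20 = 622.8 mg/L.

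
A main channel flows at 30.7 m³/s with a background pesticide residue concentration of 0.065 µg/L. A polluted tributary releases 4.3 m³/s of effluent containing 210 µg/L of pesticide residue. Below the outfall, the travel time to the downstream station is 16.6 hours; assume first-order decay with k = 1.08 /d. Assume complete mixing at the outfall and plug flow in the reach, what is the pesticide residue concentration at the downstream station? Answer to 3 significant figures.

12.3 µg/L

Mixed concentration C = ΣQC/ΣQ = (30.70·0.06500 + 4.300·210.0) / 35.00 = 905.0/35.00 = 25.86 µg/L.
Decay over the reach: 25.86·exp(−kt) = 25.86·0.4738 = 12.25 µg/L.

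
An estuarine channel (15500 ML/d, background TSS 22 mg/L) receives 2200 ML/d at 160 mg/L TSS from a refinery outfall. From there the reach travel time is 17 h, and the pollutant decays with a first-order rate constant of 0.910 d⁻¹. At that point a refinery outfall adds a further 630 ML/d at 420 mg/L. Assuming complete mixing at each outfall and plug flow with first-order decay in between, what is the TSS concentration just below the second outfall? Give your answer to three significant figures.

Mixed concentration C = ΣQC/ΣQ = (15500·22.00 + 2200·160.0) / 17700 = 693000/17700 = 39.15 mg/L; combined flow 17700 ML/d.
After decay, C = 39.15 × e^(−kt) = 39.15 × 0.5249 = 20.55 mg/L.
Second outfall: C = (17700·20.55 + 630.0·420.0)/18330 = 34.28 mg/L.

34.3 mg/L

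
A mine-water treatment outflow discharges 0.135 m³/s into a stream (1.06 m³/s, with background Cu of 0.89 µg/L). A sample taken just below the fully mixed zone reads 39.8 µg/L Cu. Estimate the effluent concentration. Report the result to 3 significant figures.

345 µg/L

Mass balance: 1.060·0.8900 + 0.1350·Cₑ = 1.195·39.80
→ Cₑ = (1.195·39.80 − 1.060·0.8900) / 0.1350 = 345.3 µg/L.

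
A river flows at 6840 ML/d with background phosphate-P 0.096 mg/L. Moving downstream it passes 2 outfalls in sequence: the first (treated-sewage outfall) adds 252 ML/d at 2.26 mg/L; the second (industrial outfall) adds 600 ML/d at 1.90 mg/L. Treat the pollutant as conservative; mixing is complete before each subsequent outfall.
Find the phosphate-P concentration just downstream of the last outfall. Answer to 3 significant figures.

Outfall 1: combined Q = 7092 ML/d; C = (6840·0.09600 + 252.0·2.260)/7092 = 0.1729 mg/L.
Outfall 2: combined Q = 7692 ML/d; C = (7092·0.1729 + 600.0·1.900)/7692 = 0.3076 mg/L.

0.308 mg/L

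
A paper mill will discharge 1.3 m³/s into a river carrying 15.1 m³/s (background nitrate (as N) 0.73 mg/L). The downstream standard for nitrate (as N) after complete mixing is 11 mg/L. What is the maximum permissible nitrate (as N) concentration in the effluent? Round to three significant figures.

At the limit, (Qr·Cr + Qe·Cₑ)/(Qr + Qe) = 11:
Cₑ = (16.40·11 − 15.10·0.7300) / 1.300 = 130.3 mg/L.

130 mg/L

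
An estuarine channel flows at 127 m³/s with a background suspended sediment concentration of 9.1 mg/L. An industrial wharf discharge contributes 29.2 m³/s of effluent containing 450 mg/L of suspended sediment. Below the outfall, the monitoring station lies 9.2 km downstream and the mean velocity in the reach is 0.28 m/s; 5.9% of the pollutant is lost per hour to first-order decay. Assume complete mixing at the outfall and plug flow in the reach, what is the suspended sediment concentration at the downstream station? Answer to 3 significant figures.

After mixing, C = (127.0·9.100 + 29.20·450.0) / 156.2 = 14300/156.2 = 91.52 mg/L.
Travel time t = 9.2·1000 / 0.28 = 32860 s = 9.127 h.
5.9%/h lost → k = −ln(1 − 0.059) = 0.06081 h⁻¹.
First-order decay: C = 91.52·exp(−k·t) = 91.52·0.5741 = 52.54 mg/L.

52.5 mg/L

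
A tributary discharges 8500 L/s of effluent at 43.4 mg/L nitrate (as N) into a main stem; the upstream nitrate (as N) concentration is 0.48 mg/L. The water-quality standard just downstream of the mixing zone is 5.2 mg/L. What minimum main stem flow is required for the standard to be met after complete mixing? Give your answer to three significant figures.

68800 L/s

Set C_mix = 5.2: (Q·0.4800 + 8500·43.40) / (Q + 8500) = 5.2
→ Q = 8500·(43.40 − 5.2)/(5.2 − 0.4800) = 68790 L/s.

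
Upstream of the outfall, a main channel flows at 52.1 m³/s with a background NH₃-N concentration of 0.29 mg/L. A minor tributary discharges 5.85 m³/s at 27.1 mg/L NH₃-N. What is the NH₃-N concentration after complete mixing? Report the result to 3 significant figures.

Flow-weighted average: C = (52.10·0.2900 + 5.850·27.10) / 57.95 = 173.6/57.95 = 2.996 mg/L.

3.00 mg/L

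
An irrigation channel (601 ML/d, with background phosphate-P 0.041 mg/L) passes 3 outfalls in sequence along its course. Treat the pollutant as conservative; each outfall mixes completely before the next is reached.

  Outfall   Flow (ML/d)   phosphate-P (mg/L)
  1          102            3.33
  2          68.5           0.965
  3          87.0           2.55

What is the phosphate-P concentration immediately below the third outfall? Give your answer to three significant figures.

Outfall 1: combined Q = 703.0 ML/d; C = (601.0·0.04100 + 102.0·3.330)/703.0 = 0.5182 mg/L.
Outfall 2: combined Q = 771.5 ML/d; C = (703.0·0.5182 + 68.50·0.9650)/771.5 = 0.5579 mg/L.
Outfall 3: combined Q = 858.5 ML/d; C = (771.5·0.5579 + 87.00·2.550)/858.5 = 0.7598 mg/L.

0.760 mg/L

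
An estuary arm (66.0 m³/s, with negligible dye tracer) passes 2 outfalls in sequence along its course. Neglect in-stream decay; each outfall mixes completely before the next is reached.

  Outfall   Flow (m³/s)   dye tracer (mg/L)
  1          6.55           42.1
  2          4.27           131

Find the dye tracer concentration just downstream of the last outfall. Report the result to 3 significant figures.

Outfall 1: combined Q = 72.55 m³/s; C = (66.00·0 + 6.550·42.10)/72.55 = 3.801 mg/L.
Outfall 2: combined Q = 76.82 m³/s; C = (72.55·3.801 + 4.270·131.0)/76.82 = 10.87 mg/L.

10.9 mg/L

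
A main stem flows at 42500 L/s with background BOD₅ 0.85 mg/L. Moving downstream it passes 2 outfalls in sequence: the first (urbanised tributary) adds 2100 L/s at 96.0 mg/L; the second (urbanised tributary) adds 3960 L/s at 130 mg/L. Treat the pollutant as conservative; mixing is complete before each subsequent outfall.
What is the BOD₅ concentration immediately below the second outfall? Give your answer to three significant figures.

Below outfall 1: Q → 44600 L/s, C = (42500·0.8500 + 2100·96.00)/44600 = 5.330 mg/L.
Below outfall 2: Q → 48560 L/s, C = (44600·5.330 + 3960·130.0)/48560 = 15.50 mg/L.

15.5 mg/L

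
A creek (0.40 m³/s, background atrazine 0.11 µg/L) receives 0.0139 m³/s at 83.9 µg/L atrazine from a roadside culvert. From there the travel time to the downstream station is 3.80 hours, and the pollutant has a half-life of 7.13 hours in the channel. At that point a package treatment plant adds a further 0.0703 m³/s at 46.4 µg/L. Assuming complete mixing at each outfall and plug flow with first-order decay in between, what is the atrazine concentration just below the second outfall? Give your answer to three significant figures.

Mixed concentration C = ΣQC/ΣQ = (0.4000·0.1100 + 0.01390·83.90) / 0.4139 = 1.210/0.4139 = 2.924 µg/L; combined flow 0.4139 m³/s.
Half-life 7.13 h → k = ln 2 / 7.13 = 0.09722 h⁻¹ = 2.333 d⁻¹.
First-order decay: C = 2.924·exp(−k·t) = 2.924·0.6911 = 2.021 µg/L.
Second outfall: C = (0.4139·2.021 + 0.07030·46.40)/0.4842 = 8.464 µg/L.

8.46 µg/L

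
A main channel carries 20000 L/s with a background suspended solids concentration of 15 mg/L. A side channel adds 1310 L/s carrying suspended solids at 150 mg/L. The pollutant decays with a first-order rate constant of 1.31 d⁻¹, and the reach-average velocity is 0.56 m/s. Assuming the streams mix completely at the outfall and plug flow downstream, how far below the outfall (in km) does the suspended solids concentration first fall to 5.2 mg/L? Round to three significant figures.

Flow-weighted average: C = (20000·15.00 + 1310·150.0) / 21310 = 496500/21310 = 23.30 mg/L.
Set 23.30·exp(−k·t) = 5.2 → t = ln(23.30/5.2)/k = 98910 s = 27.48 h.
Distance = v·t = 0.56·98910 = 55390 m = 55.39 km.

55.4 km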